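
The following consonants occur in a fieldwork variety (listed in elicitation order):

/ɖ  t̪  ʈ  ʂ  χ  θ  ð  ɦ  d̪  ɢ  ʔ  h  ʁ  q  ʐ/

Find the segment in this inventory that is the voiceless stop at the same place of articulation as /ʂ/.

/ʂ/ is a voiceless retroflex fricative.
The voiceless stop at the same place is a voiceless retroflex stop — in this inventory, /ʈ/.

/ʈ/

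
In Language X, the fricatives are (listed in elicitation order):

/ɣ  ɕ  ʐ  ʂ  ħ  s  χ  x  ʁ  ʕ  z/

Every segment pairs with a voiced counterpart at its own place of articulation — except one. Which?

/ɕ/

Alveolar: /s/ ~ /z/
Retroflex: /ʂ/ ~ /ʐ/
Velar: /x/ ~ /ɣ/
Uvular: /χ/ ~ /ʁ/
Pharyngeal: /ħ/ ~ /ʕ/
Alveolo-palatal: only /ɕ/ (voiceless); no voiced partner.
So /ɕ/ is the unpaired segment.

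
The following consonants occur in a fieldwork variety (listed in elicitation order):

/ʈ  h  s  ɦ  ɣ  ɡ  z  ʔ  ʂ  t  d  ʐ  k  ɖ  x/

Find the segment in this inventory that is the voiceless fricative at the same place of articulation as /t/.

/s/

/t/ is a voiceless alveolar stop.
The voiceless fricative at the same place is a voiceless alveolar fricative — in this inventory, /s/.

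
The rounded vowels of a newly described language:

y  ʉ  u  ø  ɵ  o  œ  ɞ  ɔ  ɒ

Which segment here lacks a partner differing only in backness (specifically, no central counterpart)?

High: /y/ ~ /ʉ/ ~ /u/
High-mid: /ø/ ~ /ɵ/ ~ /o/
Low-mid: /œ/ ~ /ɞ/ ~ /ɔ/
Low: only /ɒ/ (back); no central partner.
So /ɒ/ is the unpaired segment.

/ɒ/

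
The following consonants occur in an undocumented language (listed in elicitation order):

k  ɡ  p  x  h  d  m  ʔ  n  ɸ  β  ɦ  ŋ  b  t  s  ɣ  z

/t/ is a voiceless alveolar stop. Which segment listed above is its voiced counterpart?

The voiced counterpart is a voiced alveolar stop — in this inventory, /d/.

/d/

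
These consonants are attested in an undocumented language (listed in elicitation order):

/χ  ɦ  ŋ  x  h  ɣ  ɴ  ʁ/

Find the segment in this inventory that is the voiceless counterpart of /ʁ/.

/ʁ/ is a voiced uvular fricative.
The voiceless counterpart is a voiceless uvular fricative — in this inventory, /χ/.

/χ/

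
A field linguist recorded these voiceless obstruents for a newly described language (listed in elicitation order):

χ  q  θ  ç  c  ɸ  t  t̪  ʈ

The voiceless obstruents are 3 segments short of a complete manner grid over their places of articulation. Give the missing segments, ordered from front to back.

/p/, /s/, /ʂ/

place of articulation  stop      fricative
bilabial          —         ɸ       
dental            t̪        θ       
alveolar          t         —       
retroflex         ʈ         —       
palatal           c         ç       
uvular            q         χ       
Gaps, from front to back: bilabial lacks stop (/p/); alveolar lacks fricative (/s/); retroflex lacks fricative (/ʂ/).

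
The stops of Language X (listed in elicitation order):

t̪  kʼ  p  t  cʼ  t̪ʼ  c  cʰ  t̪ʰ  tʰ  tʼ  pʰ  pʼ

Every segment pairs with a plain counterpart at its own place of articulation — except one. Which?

Bilabial: /p/ ~ /pʰ/ ~ /pʼ/
Dental: /t̪/ ~ /t̪ʰ/ ~ /t̪ʼ/
Alveolar: /t/ ~ /tʰ/ ~ /tʼ/
Palatal: /c/ ~ /cʰ/ ~ /cʼ/
Velar: only /kʼ/ (ejective); no plain partner.
So /kʼ/ is the unpaired segment.

/kʼ/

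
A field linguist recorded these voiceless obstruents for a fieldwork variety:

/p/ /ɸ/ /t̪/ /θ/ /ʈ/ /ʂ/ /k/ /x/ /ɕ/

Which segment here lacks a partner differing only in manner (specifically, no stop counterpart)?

/ɕ/

Bilabial: /p/ ~ /ɸ/
Dental: /t̪/ ~ /θ/
Retroflex: /ʈ/ ~ /ʂ/
Velar: /k/ ~ /x/
Alveolo-palatal: only /ɕ/ (fricative); no stop partner.
So /ɕ/ is the unpaired segment.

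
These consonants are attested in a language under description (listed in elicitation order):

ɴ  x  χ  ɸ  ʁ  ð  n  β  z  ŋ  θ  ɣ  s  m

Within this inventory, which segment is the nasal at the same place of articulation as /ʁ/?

/ɴ/

/ʁ/ is a voiced uvular fricative.
The nasal at the same place is an uvular nasal — in this inventory, /ɴ/.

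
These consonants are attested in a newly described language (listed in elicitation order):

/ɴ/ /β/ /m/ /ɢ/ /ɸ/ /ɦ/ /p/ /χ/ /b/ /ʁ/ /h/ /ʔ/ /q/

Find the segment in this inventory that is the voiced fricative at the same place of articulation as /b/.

/b/ is a voiced bilabial stop.
The voiced fricative at the same place is a voiced bilabial fricative — in this inventory, /β/.

/β/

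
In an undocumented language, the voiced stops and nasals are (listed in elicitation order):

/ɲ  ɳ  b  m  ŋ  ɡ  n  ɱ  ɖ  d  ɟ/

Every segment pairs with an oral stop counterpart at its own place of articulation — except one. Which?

/ɱ/

Bilabial: /b/ ~ /m/
Alveolar: /d/ ~ /n/
Retroflex: /ɖ/ ~ /ɳ/
Palatal: /ɟ/ ~ /ɲ/
Velar: /ɡ/ ~ /ŋ/
Labiodental: only /ɱ/ (nasal); no oral stop partner.
So /ɱ/ is the unpaired segment.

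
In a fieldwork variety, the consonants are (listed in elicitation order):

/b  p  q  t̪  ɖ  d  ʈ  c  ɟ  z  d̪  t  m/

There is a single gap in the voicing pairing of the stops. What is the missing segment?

/ɢ/

Voiceless: /p/ (bilabial), /t̪/ (dental), /t/ (alveolar), /ʈ/ (retroflex), /c/ (palatal), /q/ (uvular).
Voiced: /b/ (bilabial), /d̪/ (dental), /d/ (alveolar), /ɖ/ (retroflex), /ɟ/ (palatal).
The uvular row has no voiced member, so the gap is the voiced uvular stop /ɢ/.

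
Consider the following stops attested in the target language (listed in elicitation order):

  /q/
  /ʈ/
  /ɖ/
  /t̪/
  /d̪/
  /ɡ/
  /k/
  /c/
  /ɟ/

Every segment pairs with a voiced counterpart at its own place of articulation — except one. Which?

Dental: /t̪/ ~ /d̪/
Retroflex: /ʈ/ ~ /ɖ/
Palatal: /c/ ~ /ɟ/
Velar: /k/ ~ /ɡ/
Uvular: only /q/ (voiceless); no voiced partner.
So /q/ is the unpaired segment.

/q/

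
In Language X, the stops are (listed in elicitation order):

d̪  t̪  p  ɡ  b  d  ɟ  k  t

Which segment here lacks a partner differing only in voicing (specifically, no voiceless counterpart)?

Bilabial: /p/ ~ /b/
Dental: /t̪/ ~ /d̪/
Alveolar: /t/ ~ /d/
Velar: /k/ ~ /ɡ/
Palatal: only /ɟ/ (voiced); no voiceless partner.
So /ɟ/ is the unpaired segment.

/ɟ/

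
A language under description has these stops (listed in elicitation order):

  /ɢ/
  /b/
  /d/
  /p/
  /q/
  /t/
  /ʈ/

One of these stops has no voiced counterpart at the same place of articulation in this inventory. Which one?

/ʈ/

Bilabial: /p/ ~ /b/
Alveolar: /t/ ~ /d/
Uvular: /q/ ~ /ɢ/
Retroflex: only /ʈ/ (voiceless); no voiced partner.
So /ʈ/ is the unpaired segment.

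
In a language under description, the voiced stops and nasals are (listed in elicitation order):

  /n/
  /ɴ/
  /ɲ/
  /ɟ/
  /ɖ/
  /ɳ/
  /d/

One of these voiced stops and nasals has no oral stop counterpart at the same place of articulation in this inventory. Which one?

Alveolar: /d/ ~ /n/
Retroflex: /ɖ/ ~ /ɳ/
Palatal: /ɟ/ ~ /ɲ/
Uvular: only /ɴ/ (nasal); no oral stop partner.
So /ɴ/ is the unpaired segment.

/ɴ/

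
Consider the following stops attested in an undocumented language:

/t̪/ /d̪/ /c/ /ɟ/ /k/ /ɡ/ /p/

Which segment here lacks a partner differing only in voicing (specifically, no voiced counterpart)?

Dental: /t̪/ ~ /d̪/
Palatal: /c/ ~ /ɟ/
Velar: /k/ ~ /ɡ/
Bilabial: only /p/ (voiceless); no voiced partner.
So /p/ is the unpaired segment.

/p/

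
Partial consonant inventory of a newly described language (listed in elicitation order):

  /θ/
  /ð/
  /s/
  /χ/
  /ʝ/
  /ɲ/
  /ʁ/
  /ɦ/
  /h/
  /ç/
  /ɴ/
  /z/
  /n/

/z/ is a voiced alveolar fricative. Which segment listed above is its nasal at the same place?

/n/

The nasal at the same place is an alveolar nasal — in this inventory, /n/.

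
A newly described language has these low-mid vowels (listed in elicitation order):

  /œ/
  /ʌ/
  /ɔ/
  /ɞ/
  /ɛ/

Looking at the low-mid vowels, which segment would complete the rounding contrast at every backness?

backness          unrounded  rounded 
front             ɛ         œ       
central           —         ɞ       
back              ʌ         ɔ       
The central row has no unrounded member, so the gap is the central unrounded vowel /ɜ/.

/ɜ/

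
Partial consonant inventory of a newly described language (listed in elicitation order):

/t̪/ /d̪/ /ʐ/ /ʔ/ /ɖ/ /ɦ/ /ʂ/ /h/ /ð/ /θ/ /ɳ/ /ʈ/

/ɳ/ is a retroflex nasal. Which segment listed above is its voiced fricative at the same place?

/ʐ/

The voiced fricative at the same place is a voiced retroflex fricative — in this inventory, /ʐ/.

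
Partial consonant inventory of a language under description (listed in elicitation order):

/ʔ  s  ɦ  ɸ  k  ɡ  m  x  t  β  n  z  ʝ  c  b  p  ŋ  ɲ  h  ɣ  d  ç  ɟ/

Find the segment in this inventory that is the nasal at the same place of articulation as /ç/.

/ɲ/

/ç/ is a voiceless palatal fricative.
The nasal at the same place is a palatal nasal — in this inventory, /ɲ/.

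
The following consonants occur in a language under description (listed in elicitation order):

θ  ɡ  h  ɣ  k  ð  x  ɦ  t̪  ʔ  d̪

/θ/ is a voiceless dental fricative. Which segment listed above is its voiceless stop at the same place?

/t̪/

The voiceless stop at the same place is a voiceless dental stop — in this inventory, /t̪/.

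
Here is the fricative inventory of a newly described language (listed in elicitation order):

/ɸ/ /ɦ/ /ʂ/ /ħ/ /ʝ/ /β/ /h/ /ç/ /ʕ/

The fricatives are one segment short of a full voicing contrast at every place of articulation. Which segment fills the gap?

/ʐ/

bilabial: voiceless /ɸ/, voiced /β/.
retroflex: voiceless /ʂ/, voiced —.
palatal: voiceless /ç/, voiced /ʝ/.
pharyngeal: voiceless /ħ/, voiced /ʕ/.
glottal: voiceless /h/, voiced /ɦ/.
The retroflex row has no voiced member, so the gap is the voiced retroflex fricative /ʐ/.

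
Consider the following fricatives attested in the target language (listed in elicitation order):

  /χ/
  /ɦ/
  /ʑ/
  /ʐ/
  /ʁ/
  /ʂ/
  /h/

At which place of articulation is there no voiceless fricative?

alveolo-palatal

place of articulation  voiceless  voiced  
retroflex         ʂ         ʐ       
alveolo-palatal   —         ʑ       
uvular            χ         ʁ       
glottal           h         ɦ       
Every place of articulation has a voiceless member except alveolo-palatal, where /ɕ/ would be expected.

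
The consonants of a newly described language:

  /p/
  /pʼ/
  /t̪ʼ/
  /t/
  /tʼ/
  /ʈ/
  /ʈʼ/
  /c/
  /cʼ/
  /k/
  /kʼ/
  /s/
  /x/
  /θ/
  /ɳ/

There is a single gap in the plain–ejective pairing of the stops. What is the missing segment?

bilabial: plain /p/, ejective /pʼ/.
dental: plain —, ejective /t̪ʼ/.
alveolar: plain /t/, ejective /tʼ/.
retroflex: plain /ʈ/, ejective /ʈʼ/.
palatal: plain /c/, ejective /cʼ/.
velar: plain /k/, ejective /kʼ/.
The dental row has no plain member, so the gap is the plain dental stop /t̪/.

/t̪/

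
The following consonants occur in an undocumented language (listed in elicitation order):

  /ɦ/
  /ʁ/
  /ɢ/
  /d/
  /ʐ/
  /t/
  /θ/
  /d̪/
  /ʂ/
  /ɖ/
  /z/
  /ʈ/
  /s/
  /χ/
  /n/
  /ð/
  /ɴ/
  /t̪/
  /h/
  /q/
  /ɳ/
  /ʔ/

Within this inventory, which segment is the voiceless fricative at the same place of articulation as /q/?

/q/ is a voiceless uvular stop.
The voiceless fricative at the same place is a voiceless uvular fricative — in this inventory, /χ/.

/χ/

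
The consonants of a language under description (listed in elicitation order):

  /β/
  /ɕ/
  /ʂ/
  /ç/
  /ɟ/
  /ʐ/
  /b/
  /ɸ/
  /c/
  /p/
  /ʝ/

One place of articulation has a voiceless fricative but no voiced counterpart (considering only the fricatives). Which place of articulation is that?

alveolo-palatal

place of articulation  voiceless  voiced  
bilabial          ɸ         β       
retroflex         ʂ         ʐ       
alveolo-palatal   ɕ         —       
palatal           ç         ʝ       
Every place of articulation has a voiced member except alveolo-palatal, where /ʑ/ would be expected.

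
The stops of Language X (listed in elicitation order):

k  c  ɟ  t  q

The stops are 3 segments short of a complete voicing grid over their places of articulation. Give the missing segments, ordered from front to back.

/d/, /ɡ/, /ɢ/

Voiceless: /t/ (alveolar), /c/ (palatal), /k/ (velar), /q/ (uvular).
Voiced: /ɟ/ (palatal).
Gaps, from front to back: alveolar lacks voiced (/d/); velar lacks voiced (/ɡ/); uvular lacks voiced (/ɢ/).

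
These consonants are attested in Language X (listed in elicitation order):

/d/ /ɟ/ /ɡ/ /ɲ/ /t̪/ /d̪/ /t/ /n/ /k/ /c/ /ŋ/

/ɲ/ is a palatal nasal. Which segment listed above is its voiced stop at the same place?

/ɟ/

The voiced stop at the same place is a voiced palatal stop — in this inventory, /ɟ/.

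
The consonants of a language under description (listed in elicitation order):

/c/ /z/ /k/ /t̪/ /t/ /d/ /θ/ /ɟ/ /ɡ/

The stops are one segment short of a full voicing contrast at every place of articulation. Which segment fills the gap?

Voiceless: /t̪/ (dental), /t/ (alveolar), /c/ (palatal), /k/ (velar).
Voiced: /d/ (alveolar), /ɟ/ (palatal), /ɡ/ (velar).
The dental row has no voiced member, so the gap is the voiced dental stop /d̪/.

/d̪/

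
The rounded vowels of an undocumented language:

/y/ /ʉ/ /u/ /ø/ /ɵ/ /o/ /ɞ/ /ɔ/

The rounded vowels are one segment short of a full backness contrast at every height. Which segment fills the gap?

high: front /y/, central /ʉ/, back /u/.
high-mid: front /ø/, central /ɵ/, back /o/.
low-mid: front —, central /ɞ/, back /ɔ/.
The low-mid row has no front member, so the gap is the low-mid front rounded vowel /œ/.

/œ/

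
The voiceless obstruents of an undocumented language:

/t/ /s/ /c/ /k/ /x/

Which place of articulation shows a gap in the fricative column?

Stop: /t/ (alveolar), /c/ (palatal), /k/ (velar).
Fricative: /s/ (alveolar), /x/ (velar).
Every place of articulation has a fricative member except palatal, where /ç/ would be expected.

palatal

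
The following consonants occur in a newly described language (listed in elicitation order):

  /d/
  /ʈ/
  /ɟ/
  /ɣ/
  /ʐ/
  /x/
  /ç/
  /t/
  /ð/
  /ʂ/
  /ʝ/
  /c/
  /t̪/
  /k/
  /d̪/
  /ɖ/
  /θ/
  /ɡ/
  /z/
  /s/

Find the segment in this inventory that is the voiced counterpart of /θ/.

/θ/ is a voiceless dental fricative.
The voiced counterpart is a voiced dental fricative — in this inventory, /ð/.

/ð/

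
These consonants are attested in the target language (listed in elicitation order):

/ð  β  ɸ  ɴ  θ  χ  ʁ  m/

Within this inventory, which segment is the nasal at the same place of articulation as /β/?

/m/

/β/ is a voiced bilabial fricative.
The nasal at the same place is a bilabial nasal — in this inventory, /m/.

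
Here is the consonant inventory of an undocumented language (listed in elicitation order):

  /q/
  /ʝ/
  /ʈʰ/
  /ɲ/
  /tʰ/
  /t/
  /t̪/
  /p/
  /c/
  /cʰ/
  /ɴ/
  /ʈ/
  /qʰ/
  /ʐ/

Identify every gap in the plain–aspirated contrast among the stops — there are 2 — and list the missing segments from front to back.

place of articulation  plain     aspirated
bilabial          p         —       
dental            t̪        —       
alveolar          t         tʰ      
retroflex         ʈ         ʈʰ      
palatal           c         cʰ      
uvular            q         qʰ      
Gaps, from front to back: bilabial lacks aspirated (/pʰ/); dental lacks aspirated (/t̪ʰ/).

/pʰ/, /t̪ʰ/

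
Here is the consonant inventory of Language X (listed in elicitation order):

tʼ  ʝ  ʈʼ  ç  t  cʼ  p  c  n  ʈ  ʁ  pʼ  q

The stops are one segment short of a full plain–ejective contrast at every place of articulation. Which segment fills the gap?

place of articulation  plain     ejective
bilabial          p         pʼ      
alveolar          t         tʼ      
retroflex         ʈ         ʈʼ      
palatal           c         cʼ      
uvular            q         —       
The uvular row has no ejective member, so the gap is the ejective uvular stop /qʼ/.

/qʼ/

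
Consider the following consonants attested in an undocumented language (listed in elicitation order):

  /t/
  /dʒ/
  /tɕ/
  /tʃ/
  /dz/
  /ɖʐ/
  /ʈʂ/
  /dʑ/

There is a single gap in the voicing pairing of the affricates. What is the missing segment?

/ts/

alveolar: voiceless —, voiced /dz/.
postalveolar: voiceless /tʃ/, voiced /dʒ/.
retroflex: voiceless /ʈʂ/, voiced /ɖʐ/.
alveolo-palatal: voiceless /tɕ/, voiced /dʑ/.
The alveolar row has no voiceless member, so the gap is the voiceless alveolar affricate /ts/.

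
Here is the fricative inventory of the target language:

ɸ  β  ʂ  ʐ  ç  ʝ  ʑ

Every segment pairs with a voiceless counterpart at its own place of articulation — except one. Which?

/ʑ/

Bilabial: /ɸ/ ~ /β/
Retroflex: /ʂ/ ~ /ʐ/
Palatal: /ç/ ~ /ʝ/
Alveolo-palatal: only /ʑ/ (voiced); no voiceless partner.
So /ʑ/ is the unpaired segment.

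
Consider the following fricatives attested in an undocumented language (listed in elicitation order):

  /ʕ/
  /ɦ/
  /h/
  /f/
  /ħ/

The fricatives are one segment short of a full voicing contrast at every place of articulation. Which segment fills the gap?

place of articulation  voiceless  voiced  
labiodental       f         —       
pharyngeal        ħ         ʕ       
glottal           h         ɦ       
The labiodental row has no voiced member, so the gap is the voiced labiodental fricative /v/.

/v/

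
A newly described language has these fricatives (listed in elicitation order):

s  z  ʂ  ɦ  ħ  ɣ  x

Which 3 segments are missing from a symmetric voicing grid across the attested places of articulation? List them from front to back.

/ʐ/, /ʕ/, /h/

alveolar: voiceless /s/, voiced /z/.
retroflex: voiceless /ʂ/, voiced —.
velar: voiceless /x/, voiced /ɣ/.
pharyngeal: voiceless /ħ/, voiced —.
glottal: voiceless —, voiced /ɦ/.
Gaps, from front to back: retroflex lacks voiced (/ʐ/); pharyngeal lacks voiced (/ʕ/); glottal lacks voiceless (/h/).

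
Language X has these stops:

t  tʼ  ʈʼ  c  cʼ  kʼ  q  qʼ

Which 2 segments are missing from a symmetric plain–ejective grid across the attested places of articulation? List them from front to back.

alveolar: plain /t/, ejective /tʼ/.
retroflex: plain —, ejective /ʈʼ/.
palatal: plain /c/, ejective /cʼ/.
velar: plain —, ejective /kʼ/.
uvular: plain /q/, ejective /qʼ/.
Gaps, from front to back: retroflex lacks plain (/ʈ/); velar lacks plain (/k/).

/ʈ/, /k/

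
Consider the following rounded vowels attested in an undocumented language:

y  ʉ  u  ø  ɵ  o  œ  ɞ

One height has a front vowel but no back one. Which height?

Front: /y/ (high), /ø/ (high-mid), /œ/ (low-mid).
Central: /ʉ/ (high), /ɵ/ (high-mid), /ɞ/ (low-mid).
Back: /u/ (high), /o/ (high-mid).
Every height has a back member except low-mid, where /ɔ/ would be expected.

low-mid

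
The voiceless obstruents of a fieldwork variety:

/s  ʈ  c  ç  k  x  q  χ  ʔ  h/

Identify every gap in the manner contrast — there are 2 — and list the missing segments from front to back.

place of articulation  stop      fricative
alveolar          —         s       
retroflex         ʈ         —       
palatal           c         ç       
velar             k         x       
uvular            q         χ       
glottal           ʔ         h       
Gaps, from front to back: alveolar lacks stop (/t/); retroflex lacks fricative (/ʂ/).

/t/, /ʂ/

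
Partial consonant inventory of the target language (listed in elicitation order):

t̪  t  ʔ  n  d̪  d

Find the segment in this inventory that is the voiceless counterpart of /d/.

/d/ is a voiced alveolar stop.
The voiceless counterpart is a voiceless alveolar stop — in this inventory, /t/.

/t/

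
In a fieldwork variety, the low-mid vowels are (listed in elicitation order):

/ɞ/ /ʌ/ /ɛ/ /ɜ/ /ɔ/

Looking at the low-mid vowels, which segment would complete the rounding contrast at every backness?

/œ/

front: unrounded /ɛ/, rounded —.
central: unrounded /ɜ/, rounded /ɞ/.
back: unrounded /ʌ/, rounded /ɔ/.
The front row has no rounded member, so the gap is the front rounded vowel /œ/.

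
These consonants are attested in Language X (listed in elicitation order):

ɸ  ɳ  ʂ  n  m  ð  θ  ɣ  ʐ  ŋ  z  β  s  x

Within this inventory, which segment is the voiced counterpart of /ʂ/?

/ʐ/

/ʂ/ is a voiceless retroflex fricative.
The voiced counterpart is a voiced retroflex fricative — in this inventory, /ʐ/.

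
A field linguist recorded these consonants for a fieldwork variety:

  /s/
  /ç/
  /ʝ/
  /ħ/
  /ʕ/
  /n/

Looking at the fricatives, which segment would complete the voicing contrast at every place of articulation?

/z/

Voiceless: /s/ (alveolar), /ç/ (palatal), /ħ/ (pharyngeal).
Voiced: /ʝ/ (palatal), /ʕ/ (pharyngeal).
The alveolar row has no voiced member, so the gap is the voiced alveolar fricative /z/.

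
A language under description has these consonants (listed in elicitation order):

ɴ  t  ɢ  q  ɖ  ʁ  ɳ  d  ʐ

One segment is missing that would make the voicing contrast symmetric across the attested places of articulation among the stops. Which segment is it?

/ʈ/

place of articulation  voiceless  voiced  
alveolar          t         d       
retroflex         —         ɖ       
uvular            q         ɢ       
The retroflex row has no voiceless member, so the gap is the voiceless retroflex stop /ʈ/.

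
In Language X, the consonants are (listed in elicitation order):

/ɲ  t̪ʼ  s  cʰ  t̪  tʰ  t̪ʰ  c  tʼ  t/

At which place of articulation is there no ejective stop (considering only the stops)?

palatal

place of articulation  plain     aspirated  ejective
dental            t̪        t̪ʰ       t̪ʼ     
alveolar          t         tʰ        tʼ      
palatal           c         cʰ        —       
Every place of articulation has an ejective member except palatal, where /cʼ/ would be expected.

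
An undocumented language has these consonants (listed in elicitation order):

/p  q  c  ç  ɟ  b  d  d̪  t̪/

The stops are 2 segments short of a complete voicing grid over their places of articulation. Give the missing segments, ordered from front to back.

/t/, /ɢ/

Voiceless: /p/ (bilabial), /t̪/ (dental), /c/ (palatal), /q/ (uvular).
Voiced: /b/ (bilabial), /d̪/ (dental), /d/ (alveolar), /ɟ/ (palatal).
Gaps, from front to back: alveolar lacks voiceless (/t/); uvular lacks voiced (/ɢ/).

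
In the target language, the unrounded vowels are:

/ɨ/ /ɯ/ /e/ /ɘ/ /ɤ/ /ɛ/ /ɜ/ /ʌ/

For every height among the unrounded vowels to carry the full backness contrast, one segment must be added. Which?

/i/

height            front     central   back    
high              —         ɨ         ɯ       
high-mid          e         ɘ         ɤ       
low-mid           ɛ         ɜ         ʌ       
The high row has no front member, so the gap is the high front unrounded vowel /i/.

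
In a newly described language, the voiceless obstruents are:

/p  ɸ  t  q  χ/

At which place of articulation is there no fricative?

bilabial: stop /p/, fricative /ɸ/.
alveolar: stop /t/, fricative —.
uvular: stop /q/, fricative /χ/.
Every place of articulation has a fricative member except alveolar, where /s/ would be expected.

alveolar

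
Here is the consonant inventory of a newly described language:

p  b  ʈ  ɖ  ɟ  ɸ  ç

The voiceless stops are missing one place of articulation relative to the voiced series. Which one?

place of articulation  voiceless  voiced  
bilabial          p         b       
retroflex         ʈ         ɖ       
palatal           —         ɟ       
Every place of articulation has a voiceless member except palatal, where /c/ would be expected.

palatal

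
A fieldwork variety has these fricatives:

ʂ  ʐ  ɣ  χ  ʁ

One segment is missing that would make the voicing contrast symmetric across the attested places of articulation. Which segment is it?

/x/

retroflex: voiceless /ʂ/, voiced /ʐ/.
velar: voiceless —, voiced /ɣ/.
uvular: voiceless /χ/, voiced /ʁ/.
The velar row has no voiceless member, so the gap is the voiceless velar fricative /x/.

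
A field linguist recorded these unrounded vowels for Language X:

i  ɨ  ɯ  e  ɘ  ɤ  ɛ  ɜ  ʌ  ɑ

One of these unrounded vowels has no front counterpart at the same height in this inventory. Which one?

/ɑ/

High: /i/ ~ /ɨ/ ~ /ɯ/
High-mid: /e/ ~ /ɘ/ ~ /ɤ/
Low-mid: /ɛ/ ~ /ɜ/ ~ /ʌ/
Low: only /ɑ/ (back); no front partner.
So /ɑ/ is the unpaired segment.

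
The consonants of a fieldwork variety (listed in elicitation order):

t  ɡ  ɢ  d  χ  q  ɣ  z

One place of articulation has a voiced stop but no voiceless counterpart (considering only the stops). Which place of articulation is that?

Voiceless: /t/ (alveolar), /q/ (uvular).
Voiced: /d/ (alveolar), /ɡ/ (velar), /ɢ/ (uvular).
Every place of articulation has a voiceless member except velar, where /k/ would be expected.

velar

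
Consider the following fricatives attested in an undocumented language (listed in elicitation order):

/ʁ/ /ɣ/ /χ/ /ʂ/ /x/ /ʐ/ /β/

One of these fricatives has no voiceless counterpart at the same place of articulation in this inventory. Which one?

/β/

Retroflex: /ʂ/ ~ /ʐ/
Velar: /x/ ~ /ɣ/
Uvular: /χ/ ~ /ʁ/
Bilabial: only /β/ (voiced); no voiceless partner.
So /β/ is the unpaired segment.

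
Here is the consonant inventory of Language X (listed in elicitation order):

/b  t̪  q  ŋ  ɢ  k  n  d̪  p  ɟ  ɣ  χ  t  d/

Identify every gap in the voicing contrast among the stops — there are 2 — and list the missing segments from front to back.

/c/, /ɡ/

Voiceless: /p/ (bilabial), /t̪/ (dental), /t/ (alveolar), /k/ (velar), /q/ (uvular).
Voiced: /b/ (bilabial), /d̪/ (dental), /d/ (alveolar), /ɟ/ (palatal), /ɢ/ (uvular).
Gaps, from front to back: palatal lacks voiceless (/c/); velar lacks voiced (/ɡ/).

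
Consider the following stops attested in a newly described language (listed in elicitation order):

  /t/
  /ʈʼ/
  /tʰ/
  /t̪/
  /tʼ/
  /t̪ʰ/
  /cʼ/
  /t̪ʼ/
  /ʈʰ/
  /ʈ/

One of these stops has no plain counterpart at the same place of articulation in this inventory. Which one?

Dental: /t̪/ ~ /t̪ʰ/ ~ /t̪ʼ/
Alveolar: /t/ ~ /tʰ/ ~ /tʼ/
Retroflex: /ʈ/ ~ /ʈʰ/ ~ /ʈʼ/
Palatal: only /cʼ/ (ejective); no plain partner.
So /cʼ/ is the unpaired segment.

/cʼ/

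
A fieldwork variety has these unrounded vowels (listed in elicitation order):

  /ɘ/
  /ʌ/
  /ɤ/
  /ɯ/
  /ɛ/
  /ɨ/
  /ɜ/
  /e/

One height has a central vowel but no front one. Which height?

Front: /e/ (high-mid), /ɛ/ (low-mid).
Central: /ɨ/ (high), /ɘ/ (high-mid), /ɜ/ (low-mid).
Back: /ɯ/ (high), /ɤ/ (high-mid), /ʌ/ (low-mid).
Every height has a front member except high, where /i/ would be expected.

high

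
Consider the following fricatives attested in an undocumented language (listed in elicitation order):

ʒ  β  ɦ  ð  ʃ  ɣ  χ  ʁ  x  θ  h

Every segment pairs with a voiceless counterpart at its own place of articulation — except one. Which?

/β/

Dental: /θ/ ~ /ð/
Postalveolar: /ʃ/ ~ /ʒ/
Velar: /x/ ~ /ɣ/
Uvular: /χ/ ~ /ʁ/
Glottal: /h/ ~ /ɦ/
Bilabial: only /β/ (voiced); no voiceless partner.
So /β/ is the unpaired segment.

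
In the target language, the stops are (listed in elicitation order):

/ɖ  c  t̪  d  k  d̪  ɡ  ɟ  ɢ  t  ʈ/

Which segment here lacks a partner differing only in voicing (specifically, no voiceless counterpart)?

/ɢ/

Dental: /t̪/ ~ /d̪/
Alveolar: /t/ ~ /d/
Retroflex: /ʈ/ ~ /ɖ/
Palatal: /c/ ~ /ɟ/
Velar: /k/ ~ /ɡ/
Uvular: only /ɢ/ (voiced); no voiceless partner.
So /ɢ/ is the unpaired segment.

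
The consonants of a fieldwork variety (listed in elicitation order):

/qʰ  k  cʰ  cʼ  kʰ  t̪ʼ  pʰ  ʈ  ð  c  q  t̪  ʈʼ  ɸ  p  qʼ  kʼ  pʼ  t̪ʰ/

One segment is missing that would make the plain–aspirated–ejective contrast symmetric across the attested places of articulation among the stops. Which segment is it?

/ʈʰ/

Plain: /p/ (bilabial), /t̪/ (dental), /ʈ/ (retroflex), /c/ (palatal), /k/ (velar), /q/ (uvular).
Aspirated: /pʰ/ (bilabial), /t̪ʰ/ (dental), /cʰ/ (palatal), /kʰ/ (velar), /qʰ/ (uvular).
Ejective: /pʼ/ (bilabial), /t̪ʼ/ (dental), /ʈʼ/ (retroflex), /cʼ/ (palatal), /kʼ/ (velar), /qʼ/ (uvular).
The retroflex row has no aspirated member, so the gap is the aspirated retroflex stop /ʈʰ/.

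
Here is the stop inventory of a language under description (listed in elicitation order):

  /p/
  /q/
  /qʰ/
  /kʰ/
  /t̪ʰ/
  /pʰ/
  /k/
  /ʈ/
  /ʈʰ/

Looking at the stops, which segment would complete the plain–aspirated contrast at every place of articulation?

/t̪/

place of articulation  plain     aspirated
bilabial          p         pʰ      
dental            —         t̪ʰ     
retroflex         ʈ         ʈʰ      
velar             k         kʰ      
uvular            q         qʰ      
The dental row has no plain member, so the gap is the plain dental stop /t̪/.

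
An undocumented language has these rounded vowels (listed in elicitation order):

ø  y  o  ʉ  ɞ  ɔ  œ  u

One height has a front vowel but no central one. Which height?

high: front /y/, central /ʉ/, back /u/.
high-mid: front /ø/, central —, back /o/.
low-mid: front /œ/, central /ɞ/, back /ɔ/.
Every height has a central member except high-mid, where /ɵ/ would be expected.

high-mid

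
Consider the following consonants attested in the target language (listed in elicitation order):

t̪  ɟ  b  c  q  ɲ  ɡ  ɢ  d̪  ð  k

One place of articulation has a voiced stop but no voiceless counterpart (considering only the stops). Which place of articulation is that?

bilabial

Voiceless: /t̪/ (dental), /c/ (palatal), /k/ (velar), /q/ (uvular).
Voiced: /b/ (bilabial), /d̪/ (dental), /ɟ/ (palatal), /ɡ/ (velar), /ɢ/ (uvular).
Every place of articulation has a voiceless member except bilabial, where /p/ would be expected.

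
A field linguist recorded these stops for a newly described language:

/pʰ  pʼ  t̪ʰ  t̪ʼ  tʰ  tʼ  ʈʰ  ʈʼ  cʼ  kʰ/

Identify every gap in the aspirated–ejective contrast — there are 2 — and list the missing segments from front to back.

/cʰ/, /kʼ/

bilabial: aspirated /pʰ/, ejective /pʼ/.
dental: aspirated /t̪ʰ/, ejective /t̪ʼ/.
alveolar: aspirated /tʰ/, ejective /tʼ/.
retroflex: aspirated /ʈʰ/, ejective /ʈʼ/.
palatal: aspirated —, ejective /cʼ/.
velar: aspirated /kʰ/, ejective —.
Gaps, from front to back: palatal lacks aspirated (/cʰ/); velar lacks ejective (/kʼ/).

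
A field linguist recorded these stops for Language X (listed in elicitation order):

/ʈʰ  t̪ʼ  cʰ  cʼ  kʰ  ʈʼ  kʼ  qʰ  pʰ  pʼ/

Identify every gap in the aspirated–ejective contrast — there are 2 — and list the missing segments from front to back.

place of articulation  aspirated  ejective
bilabial          pʰ        pʼ      
dental            —         t̪ʼ     
retroflex         ʈʰ        ʈʼ      
palatal           cʰ        cʼ      
velar             kʰ        kʼ      
uvular            qʰ        —       
Gaps, from front to back: dental lacks aspirated (/t̪ʰ/); uvular lacks ejective (/qʼ/).

/t̪ʰ/, /qʼ/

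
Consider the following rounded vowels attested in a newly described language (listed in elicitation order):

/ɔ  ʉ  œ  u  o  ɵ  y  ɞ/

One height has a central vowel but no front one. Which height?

high: front /y/, central /ʉ/, back /u/.
high-mid: front —, central /ɵ/, back /o/.
low-mid: front /œ/, central /ɞ/, back /ɔ/.
Every height has a front member except high-mid, where /ø/ would be expected.

high-mid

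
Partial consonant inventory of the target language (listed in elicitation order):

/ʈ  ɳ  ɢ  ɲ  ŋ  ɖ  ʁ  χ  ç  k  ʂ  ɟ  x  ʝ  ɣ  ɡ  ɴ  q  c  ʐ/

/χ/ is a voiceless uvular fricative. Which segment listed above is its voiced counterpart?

/ʁ/

The voiced counterpart is a voiced uvular fricative — in this inventory, /ʁ/.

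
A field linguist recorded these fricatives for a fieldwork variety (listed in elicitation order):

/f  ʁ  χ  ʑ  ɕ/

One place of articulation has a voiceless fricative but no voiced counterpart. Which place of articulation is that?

place of articulation  voiceless  voiced  
labiodental       f         —       
alveolo-palatal   ɕ         ʑ       
uvular            χ         ʁ       
Every place of articulation has a voiced member except labiodental, where /v/ would be expected.

labiodental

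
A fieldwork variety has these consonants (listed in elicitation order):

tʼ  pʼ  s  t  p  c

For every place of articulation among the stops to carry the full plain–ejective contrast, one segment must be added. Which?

Plain: /p/ (bilabial), /t/ (alveolar), /c/ (palatal).
Ejective: /pʼ/ (bilabial), /tʼ/ (alveolar).
The palatal row has no ejective member, so the gap is the ejective palatal stop /cʼ/.

/cʼ/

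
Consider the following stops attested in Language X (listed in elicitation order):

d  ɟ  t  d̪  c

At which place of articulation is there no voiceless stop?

dental: voiceless —, voiced /d̪/.
alveolar: voiceless /t/, voiced /d/.
palatal: voiceless /c/, voiced /ɟ/.
Every place of articulation has a voiceless member except dental, where /t̪/ would be expected.

dental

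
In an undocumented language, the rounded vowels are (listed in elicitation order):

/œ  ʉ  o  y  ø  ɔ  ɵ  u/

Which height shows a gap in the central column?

low-mid

height            front     central   back    
high              y         ʉ         u       
high-mid          ø         ɵ         o       
low-mid           œ         —         ɔ       
Every height has a central member except low-mid, where /ɞ/ would be expected.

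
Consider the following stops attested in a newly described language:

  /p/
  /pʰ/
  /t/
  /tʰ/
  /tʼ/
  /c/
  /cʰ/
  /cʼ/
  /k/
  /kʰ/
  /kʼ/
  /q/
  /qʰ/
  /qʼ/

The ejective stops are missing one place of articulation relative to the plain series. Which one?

bilabial

place of articulation  plain     aspirated  ejective
bilabial          p         pʰ        —       
alveolar          t         tʰ        tʼ      
palatal           c         cʰ        cʼ      
velar             k         kʰ        kʼ      
uvular            q         qʰ        qʼ      
Every place of articulation has an ejective member except bilabial, where /pʼ/ would be expected.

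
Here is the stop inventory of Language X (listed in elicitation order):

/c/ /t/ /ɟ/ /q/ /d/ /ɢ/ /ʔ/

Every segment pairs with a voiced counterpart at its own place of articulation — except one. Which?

/ʔ/

Alveolar: /t/ ~ /d/
Palatal: /c/ ~ /ɟ/
Uvular: /q/ ~ /ɢ/
Glottal: only /ʔ/ (voiceless); no voiced partner.
So /ʔ/ is the unpaired segment.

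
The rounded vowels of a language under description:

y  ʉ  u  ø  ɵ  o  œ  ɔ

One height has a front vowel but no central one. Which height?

height            front     central   back    
high              y         ʉ         u       
high-mid          ø         ɵ         o       
low-mid           œ         —         ɔ       
Every height has a central member except low-mid, where /ɞ/ would be expected.

low-mid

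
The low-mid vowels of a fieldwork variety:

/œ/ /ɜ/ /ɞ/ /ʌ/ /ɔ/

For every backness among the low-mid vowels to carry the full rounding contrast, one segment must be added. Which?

/ɛ/

backness          unrounded  rounded 
front             —         œ       
central           ɜ         ɞ       
back              ʌ         ɔ       
The front row has no unrounded member, so the gap is the front unrounded vowel /ɛ/.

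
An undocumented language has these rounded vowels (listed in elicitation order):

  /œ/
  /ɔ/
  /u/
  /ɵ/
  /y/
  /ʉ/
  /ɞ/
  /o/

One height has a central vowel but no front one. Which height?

high-mid

high: front /y/, central /ʉ/, back /u/.
high-mid: front —, central /ɵ/, back /o/.
low-mid: front /œ/, central /ɞ/, back /ɔ/.
Every height has a front member except high-mid, where /ø/ would be expected.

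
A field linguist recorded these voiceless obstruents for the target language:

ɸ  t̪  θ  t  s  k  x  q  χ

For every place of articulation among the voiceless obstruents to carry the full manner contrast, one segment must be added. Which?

/p/

bilabial: stop —, fricative /ɸ/.
dental: stop /t̪/, fricative /θ/.
alveolar: stop /t/, fricative /s/.
velar: stop /k/, fricative /x/.
uvular: stop /q/, fricative /χ/.
The bilabial row has no stop member, so the gap is the bilabial stop /p/.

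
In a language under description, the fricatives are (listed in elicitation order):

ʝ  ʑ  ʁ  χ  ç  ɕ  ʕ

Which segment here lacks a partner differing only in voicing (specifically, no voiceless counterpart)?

/ʕ/

Alveolo-palatal: /ɕ/ ~ /ʑ/
Palatal: /ç/ ~ /ʝ/
Uvular: /χ/ ~ /ʁ/
Pharyngeal: only /ʕ/ (voiced); no voiceless partner.
So /ʕ/ is the unpaired segment.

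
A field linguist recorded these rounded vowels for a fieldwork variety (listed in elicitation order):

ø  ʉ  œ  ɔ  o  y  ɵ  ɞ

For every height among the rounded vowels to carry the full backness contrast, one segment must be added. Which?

/u/

height            front     central   back    
high              y         ʉ         —       
high-mid          ø         ɵ         o       
low-mid           œ         ɞ         ɔ       
The high row has no back member, so the gap is the high back rounded vowel /u/.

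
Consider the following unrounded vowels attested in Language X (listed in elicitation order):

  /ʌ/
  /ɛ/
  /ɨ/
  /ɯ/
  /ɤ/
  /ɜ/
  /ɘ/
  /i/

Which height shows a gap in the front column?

high-mid

height            front     central   back    
high              i         ɨ         ɯ       
high-mid          —         ɘ         ɤ       
low-mid           ɛ         ɜ         ʌ       
Every height has a front member except high-mid, where /e/ would be expected.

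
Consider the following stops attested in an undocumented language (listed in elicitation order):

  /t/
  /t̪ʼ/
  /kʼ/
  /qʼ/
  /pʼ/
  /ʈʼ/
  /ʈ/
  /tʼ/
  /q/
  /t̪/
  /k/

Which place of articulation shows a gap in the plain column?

bilabial

bilabial: plain —, ejective /pʼ/.
dental: plain /t̪/, ejective /t̪ʼ/.
alveolar: plain /t/, ejective /tʼ/.
retroflex: plain /ʈ/, ejective /ʈʼ/.
velar: plain /k/, ejective /kʼ/.
uvular: plain /q/, ejective /qʼ/.
Every place of articulation has a plain member except bilabial, where /p/ would be expected.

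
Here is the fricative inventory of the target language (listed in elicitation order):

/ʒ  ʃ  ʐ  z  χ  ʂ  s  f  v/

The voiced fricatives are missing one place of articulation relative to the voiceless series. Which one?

labiodental: voiceless /f/, voiced /v/.
alveolar: voiceless /s/, voiced /z/.
postalveolar: voiceless /ʃ/, voiced /ʒ/.
retroflex: voiceless /ʂ/, voiced /ʐ/.
uvular: voiceless /χ/, voiced —.
Every place of articulation has a voiced member except uvular, where /ʁ/ would be expected.

uvular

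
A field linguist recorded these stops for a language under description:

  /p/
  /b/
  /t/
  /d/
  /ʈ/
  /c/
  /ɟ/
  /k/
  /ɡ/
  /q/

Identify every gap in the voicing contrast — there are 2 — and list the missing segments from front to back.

Voiceless: /p/ (bilabial), /t/ (alveolar), /ʈ/ (retroflex), /c/ (palatal), /k/ (velar), /q/ (uvular).
Voiced: /b/ (bilabial), /d/ (alveolar), /ɟ/ (palatal), /ɡ/ (velar).
Gaps, from front to back: retroflex lacks voiced (/ɖ/); uvular lacks voiced (/ɢ/).

/ɖ/, /ɢ/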